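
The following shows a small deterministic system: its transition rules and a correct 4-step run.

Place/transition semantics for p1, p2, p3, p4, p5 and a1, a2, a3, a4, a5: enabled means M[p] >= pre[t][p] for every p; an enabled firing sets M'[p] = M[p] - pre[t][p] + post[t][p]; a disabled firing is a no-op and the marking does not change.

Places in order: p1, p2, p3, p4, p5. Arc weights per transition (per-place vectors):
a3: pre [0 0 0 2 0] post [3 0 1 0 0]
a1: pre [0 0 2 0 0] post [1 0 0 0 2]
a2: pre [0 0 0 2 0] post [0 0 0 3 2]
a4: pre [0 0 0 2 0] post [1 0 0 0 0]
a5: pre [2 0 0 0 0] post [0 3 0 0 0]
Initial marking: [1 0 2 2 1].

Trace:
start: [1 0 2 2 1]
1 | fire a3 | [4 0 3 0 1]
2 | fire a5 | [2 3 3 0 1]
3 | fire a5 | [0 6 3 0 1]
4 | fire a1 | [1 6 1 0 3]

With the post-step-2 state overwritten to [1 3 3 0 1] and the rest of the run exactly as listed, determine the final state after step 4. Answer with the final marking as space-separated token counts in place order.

2 3 1 0 3

state after step 2 := [1 3 3 0 1]
3 | fire a5 | [1 3 3 0 1]
4 | fire a1 | [2 3 1 0 3]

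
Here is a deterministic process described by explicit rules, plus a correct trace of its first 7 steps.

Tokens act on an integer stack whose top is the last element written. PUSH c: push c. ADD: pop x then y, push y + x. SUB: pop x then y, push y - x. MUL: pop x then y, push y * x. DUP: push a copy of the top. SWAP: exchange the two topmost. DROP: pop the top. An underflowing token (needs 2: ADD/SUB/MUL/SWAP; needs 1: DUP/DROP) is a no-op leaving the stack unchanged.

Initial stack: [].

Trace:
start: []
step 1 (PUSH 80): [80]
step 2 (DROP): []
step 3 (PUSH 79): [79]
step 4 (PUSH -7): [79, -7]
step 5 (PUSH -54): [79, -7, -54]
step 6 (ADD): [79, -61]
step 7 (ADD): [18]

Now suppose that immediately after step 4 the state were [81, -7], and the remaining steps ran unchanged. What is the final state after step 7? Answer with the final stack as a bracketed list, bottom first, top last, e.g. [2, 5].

[20]

state after step 4 := [81, -7]
step 5 (PUSH -54): [81, -7, -54]
step 6 (ADD): [81, -61]
step 7 (ADD): [20]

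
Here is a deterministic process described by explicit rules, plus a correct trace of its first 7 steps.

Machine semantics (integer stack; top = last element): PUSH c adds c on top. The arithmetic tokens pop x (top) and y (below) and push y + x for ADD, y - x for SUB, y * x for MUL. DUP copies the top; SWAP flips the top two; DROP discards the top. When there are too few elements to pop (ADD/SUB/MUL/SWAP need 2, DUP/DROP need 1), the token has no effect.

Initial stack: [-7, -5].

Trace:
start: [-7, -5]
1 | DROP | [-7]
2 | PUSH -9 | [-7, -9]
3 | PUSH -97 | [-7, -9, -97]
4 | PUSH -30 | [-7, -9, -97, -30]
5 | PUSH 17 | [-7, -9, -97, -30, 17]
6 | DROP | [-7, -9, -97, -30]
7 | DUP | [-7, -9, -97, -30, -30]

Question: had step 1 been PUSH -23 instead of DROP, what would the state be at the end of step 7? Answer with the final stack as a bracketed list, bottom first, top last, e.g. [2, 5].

[-7, -5, -23, -9, -97, -30, -30]

(re-executing from step 1 with the substitution; state before step 1: [-7, -5])
1 | PUSH -23 | [-7, -5, -23]
2 | PUSH -9 | [-7, -5, -23, -9]
3 | PUSH -97 | [-7, -5, -23, -9, -97]
4 | PUSH -30 | [-7, -5, -23, -9, -97, -30]
5 | PUSH 17 | [-7, -5, -23, -9, -97, -30, 17]
6 | DROP | [-7, -5, -23, -9, -97, -30]
7 | DUP | [-7, -5, -23, -9, -97, -30, -30]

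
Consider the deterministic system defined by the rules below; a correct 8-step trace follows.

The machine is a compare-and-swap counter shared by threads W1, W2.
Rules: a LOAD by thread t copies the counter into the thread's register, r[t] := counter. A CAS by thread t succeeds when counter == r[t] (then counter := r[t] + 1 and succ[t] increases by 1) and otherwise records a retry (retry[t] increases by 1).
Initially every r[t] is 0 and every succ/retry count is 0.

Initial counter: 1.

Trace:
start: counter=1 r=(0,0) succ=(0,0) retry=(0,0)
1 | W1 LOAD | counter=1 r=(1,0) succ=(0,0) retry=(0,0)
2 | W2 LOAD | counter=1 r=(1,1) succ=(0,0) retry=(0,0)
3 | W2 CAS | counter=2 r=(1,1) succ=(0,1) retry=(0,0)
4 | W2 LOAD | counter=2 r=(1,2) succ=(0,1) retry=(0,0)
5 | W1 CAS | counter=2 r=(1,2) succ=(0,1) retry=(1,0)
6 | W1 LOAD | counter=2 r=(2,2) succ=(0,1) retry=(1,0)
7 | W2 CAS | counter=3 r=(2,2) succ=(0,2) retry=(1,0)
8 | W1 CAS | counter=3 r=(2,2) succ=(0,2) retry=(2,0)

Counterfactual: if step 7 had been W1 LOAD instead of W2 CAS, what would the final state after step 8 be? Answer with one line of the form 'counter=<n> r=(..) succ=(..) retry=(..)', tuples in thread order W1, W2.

counter=3 r=(2,2) succ=(1,1) retry=(1,0)

(re-executing from step 7 with the substitution; state before step 7: counter=2 r=(2,2) succ=(0,1) retry=(1,0))
7 | W1 LOAD | counter=2 r=(2,2) succ=(0,1) retry=(1,0)
8 | W1 CAS | counter=3 r=(2,2) succ=(1,1) retry=(1,0)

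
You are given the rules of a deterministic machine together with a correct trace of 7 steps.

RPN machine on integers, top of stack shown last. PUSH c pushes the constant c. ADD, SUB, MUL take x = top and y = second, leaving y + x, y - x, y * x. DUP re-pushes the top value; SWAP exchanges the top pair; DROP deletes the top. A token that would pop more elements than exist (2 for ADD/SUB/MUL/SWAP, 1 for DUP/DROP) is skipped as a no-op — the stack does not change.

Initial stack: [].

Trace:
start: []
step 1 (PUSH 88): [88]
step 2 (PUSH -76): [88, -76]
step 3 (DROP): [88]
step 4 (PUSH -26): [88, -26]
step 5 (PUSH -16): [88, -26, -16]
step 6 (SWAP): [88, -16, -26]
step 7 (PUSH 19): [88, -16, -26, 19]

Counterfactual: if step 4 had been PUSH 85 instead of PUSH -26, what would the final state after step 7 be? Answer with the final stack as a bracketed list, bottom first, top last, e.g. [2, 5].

[88, -16, 85, 19]

(re-executing from step 4 with the substitution; state before step 4: [88])
step 4 (PUSH 85): [88, 85]
step 5 (PUSH -16): [88, 85, -16]
step 6 (SWAP): [88, -16, 85]
step 7 (PUSH 19): [88, -16, 85, 19]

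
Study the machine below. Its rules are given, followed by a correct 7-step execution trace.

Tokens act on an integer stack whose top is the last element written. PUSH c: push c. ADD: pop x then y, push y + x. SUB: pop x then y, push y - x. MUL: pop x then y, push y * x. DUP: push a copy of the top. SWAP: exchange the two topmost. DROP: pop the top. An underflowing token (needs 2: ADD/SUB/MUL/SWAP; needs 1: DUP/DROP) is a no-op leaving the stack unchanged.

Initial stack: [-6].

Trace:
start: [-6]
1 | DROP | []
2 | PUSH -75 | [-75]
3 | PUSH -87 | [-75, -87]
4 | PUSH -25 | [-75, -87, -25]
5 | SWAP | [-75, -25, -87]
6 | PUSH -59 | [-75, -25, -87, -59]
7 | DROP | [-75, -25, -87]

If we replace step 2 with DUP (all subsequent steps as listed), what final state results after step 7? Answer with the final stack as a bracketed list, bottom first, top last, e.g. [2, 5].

[-25, -87]

(re-executing from step 2 with the substitution; state before step 2: [])
2 | DUP | []
3 | PUSH -87 | [-87]
4 | PUSH -25 | [-87, -25]
5 | SWAP | [-25, -87]
6 | PUSH -59 | [-25, -87, -59]
7 | DROP | [-25, -87]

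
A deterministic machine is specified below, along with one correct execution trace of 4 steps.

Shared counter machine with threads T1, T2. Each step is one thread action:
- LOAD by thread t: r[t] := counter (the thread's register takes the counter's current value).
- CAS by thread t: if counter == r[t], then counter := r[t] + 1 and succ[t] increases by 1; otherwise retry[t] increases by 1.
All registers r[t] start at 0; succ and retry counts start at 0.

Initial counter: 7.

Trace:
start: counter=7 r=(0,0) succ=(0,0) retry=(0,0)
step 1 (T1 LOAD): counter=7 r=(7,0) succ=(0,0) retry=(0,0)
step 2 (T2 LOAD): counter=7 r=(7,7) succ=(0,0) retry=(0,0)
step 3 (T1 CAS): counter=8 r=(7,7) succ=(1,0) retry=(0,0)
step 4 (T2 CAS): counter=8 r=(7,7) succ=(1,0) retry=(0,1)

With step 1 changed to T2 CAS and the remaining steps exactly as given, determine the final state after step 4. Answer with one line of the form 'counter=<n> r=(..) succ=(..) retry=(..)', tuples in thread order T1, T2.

counter=8 r=(0,7) succ=(0,1) retry=(1,1)

(re-executing from step 1 with the substitution; state before step 1: counter=7 r=(0,0) succ=(0,0) retry=(0,0))
step 1 (T2 CAS): counter=7 r=(0,0) succ=(0,0) retry=(0,1)
step 2 (T2 LOAD): counter=7 r=(0,7) succ=(0,0) retry=(0,1)
step 3 (T1 CAS): counter=7 r=(0,7) succ=(0,0) retry=(1,1)
step 4 (T2 CAS): counter=8 r=(0,7) succ=(0,1) retry=(1,1)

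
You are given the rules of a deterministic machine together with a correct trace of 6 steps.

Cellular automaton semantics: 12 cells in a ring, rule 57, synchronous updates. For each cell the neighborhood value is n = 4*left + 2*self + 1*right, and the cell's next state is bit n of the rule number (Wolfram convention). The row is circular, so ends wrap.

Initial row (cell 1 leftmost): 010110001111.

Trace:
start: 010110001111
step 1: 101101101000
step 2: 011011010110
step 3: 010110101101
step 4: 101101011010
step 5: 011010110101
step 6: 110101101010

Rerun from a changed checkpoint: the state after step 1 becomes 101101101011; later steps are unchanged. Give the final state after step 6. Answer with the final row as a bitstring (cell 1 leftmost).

state after step 1 := 101101101011
step 2: 011011010110
step 3: 010110101101
step 4: 101101011010
step 5: 011010110101
step 6: 110101101010

110101101010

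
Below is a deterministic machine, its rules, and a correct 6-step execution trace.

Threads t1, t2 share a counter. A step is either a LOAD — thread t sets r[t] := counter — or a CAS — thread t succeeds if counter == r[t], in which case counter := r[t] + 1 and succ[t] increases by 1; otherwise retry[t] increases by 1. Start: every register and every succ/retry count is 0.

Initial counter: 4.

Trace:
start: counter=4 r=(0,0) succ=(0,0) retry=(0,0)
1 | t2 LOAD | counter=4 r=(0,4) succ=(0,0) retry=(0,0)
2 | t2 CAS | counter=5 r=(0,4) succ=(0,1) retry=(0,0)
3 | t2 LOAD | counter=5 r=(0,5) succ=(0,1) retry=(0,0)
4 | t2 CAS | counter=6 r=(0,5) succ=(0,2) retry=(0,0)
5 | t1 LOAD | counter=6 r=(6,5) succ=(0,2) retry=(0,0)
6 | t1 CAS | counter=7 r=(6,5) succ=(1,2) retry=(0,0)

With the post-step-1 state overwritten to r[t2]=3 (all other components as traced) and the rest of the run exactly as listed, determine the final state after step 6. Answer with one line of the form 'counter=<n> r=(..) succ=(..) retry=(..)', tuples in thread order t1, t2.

counter=6 r=(5,4) succ=(1,1) retry=(0,1)

state after step 1 := counter=4 r=(0,3) succ=(0,0) retry=(0,0)
2 | t2 CAS | counter=4 r=(0,3) succ=(0,0) retry=(0,1)
3 | t2 LOAD | counter=4 r=(0,4) succ=(0,0) retry=(0,1)
4 | t2 CAS | counter=5 r=(0,4) succ=(0,1) retry=(0,1)
5 | t1 LOAD | counter=5 r=(5,4) succ=(0,1) retry=(0,1)
6 | t1 CAS | counter=6 r=(5,4) succ=(1,1) retry=(0,1)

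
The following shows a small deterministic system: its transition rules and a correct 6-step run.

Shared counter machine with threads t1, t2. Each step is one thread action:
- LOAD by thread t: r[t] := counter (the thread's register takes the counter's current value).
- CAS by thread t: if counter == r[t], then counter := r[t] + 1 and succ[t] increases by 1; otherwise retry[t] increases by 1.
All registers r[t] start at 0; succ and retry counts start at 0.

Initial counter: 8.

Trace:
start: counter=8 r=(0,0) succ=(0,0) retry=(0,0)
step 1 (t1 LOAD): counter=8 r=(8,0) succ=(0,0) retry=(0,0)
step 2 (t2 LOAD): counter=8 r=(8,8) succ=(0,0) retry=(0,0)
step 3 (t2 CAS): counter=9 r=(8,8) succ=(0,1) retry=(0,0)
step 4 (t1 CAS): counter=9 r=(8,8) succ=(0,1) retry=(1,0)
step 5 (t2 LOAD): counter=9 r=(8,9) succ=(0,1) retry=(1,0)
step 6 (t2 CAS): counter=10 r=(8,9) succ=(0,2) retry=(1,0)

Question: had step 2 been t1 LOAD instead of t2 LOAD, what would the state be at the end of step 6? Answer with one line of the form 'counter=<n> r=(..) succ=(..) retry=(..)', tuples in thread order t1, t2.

counter=10 r=(8,9) succ=(1,1) retry=(0,1)

(re-executing from step 2 with the substitution; state before step 2: counter=8 r=(8,0) succ=(0,0) retry=(0,0))
step 2 (t1 LOAD): counter=8 r=(8,0) succ=(0,0) retry=(0,0)
step 3 (t2 CAS): counter=8 r=(8,0) succ=(0,0) retry=(0,1)
step 4 (t1 CAS): counter=9 r=(8,0) succ=(1,0) retry=(0,1)
step 5 (t2 LOAD): counter=9 r=(8,9) succ=(1,0) retry=(0,1)
step 6 (t2 CAS): counter=10 r=(8,9) succ=(1,1) retry=(0,1)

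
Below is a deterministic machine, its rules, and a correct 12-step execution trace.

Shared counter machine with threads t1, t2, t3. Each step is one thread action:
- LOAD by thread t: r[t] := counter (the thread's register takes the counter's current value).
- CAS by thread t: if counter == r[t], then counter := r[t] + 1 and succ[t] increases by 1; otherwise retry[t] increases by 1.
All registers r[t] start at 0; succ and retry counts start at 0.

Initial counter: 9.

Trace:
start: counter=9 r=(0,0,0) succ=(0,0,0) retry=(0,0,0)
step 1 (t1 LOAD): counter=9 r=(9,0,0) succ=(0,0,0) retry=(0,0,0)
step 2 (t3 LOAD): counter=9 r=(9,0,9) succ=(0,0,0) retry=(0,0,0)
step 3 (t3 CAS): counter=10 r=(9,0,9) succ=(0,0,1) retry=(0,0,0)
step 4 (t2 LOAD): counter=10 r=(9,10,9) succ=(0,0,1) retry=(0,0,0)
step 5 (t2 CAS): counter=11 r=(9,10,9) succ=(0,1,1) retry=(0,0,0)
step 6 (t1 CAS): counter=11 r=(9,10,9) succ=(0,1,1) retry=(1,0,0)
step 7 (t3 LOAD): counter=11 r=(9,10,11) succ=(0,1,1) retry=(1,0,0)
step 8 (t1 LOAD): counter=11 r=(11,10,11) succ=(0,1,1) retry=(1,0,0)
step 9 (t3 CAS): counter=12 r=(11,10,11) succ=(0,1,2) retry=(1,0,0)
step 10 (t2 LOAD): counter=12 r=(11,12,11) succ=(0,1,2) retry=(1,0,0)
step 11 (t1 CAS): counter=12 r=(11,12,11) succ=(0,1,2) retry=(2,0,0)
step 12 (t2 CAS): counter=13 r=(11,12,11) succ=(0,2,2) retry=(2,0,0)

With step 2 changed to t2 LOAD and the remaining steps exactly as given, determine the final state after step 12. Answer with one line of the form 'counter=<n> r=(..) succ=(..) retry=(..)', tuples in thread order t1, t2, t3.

(re-executing from step 2 with the substitution; state before step 2: counter=9 r=(9,0,0) succ=(0,0,0) retry=(0,0,0))
step 2 (t2 LOAD): counter=9 r=(9,9,0) succ=(0,0,0) retry=(0,0,0)
step 3 (t3 CAS): counter=9 r=(9,9,0) succ=(0,0,0) retry=(0,0,1)
step 4 (t2 LOAD): counter=9 r=(9,9,0) succ=(0,0,0) retry=(0,0,1)
step 5 (t2 CAS): counter=10 r=(9,9,0) succ=(0,1,0) retry=(0,0,1)
step 6 (t1 CAS): counter=10 r=(9,9,0) succ=(0,1,0) retry=(1,0,1)
step 7 (t3 LOAD): counter=10 r=(9,9,10) succ=(0,1,0) retry=(1,0,1)
step 8 (t1 LOAD): counter=10 r=(10,9,10) succ=(0,1,0) retry=(1,0,1)
step 9 (t3 CAS): counter=11 r=(10,9,10) succ=(0,1,1) retry=(1,0,1)
step 10 (t2 LOAD): counter=11 r=(10,11,10) succ=(0,1,1) retry=(1,0,1)
step 11 (t1 CAS): counter=11 r=(10,11,10) succ=(0,1,1) retry=(2,0,1)
step 12 (t2 CAS): counter=12 r=(10,11,10) succ=(0,2,1) retry=(2,0,1)

counter=12 r=(10,11,10) succ=(0,2,1) retry=(2,0,1)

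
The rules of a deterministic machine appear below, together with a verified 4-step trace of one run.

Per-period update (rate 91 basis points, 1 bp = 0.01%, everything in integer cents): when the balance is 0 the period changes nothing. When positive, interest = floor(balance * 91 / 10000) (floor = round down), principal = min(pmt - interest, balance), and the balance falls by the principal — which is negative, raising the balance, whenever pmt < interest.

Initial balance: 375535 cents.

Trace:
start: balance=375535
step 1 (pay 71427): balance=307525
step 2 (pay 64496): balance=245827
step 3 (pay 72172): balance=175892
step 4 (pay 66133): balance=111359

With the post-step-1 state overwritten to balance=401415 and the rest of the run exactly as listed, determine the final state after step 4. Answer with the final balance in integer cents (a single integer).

207835

state after step 1 := balance=401415
step 2 (pay 64496): balance=340571
step 3 (pay 72172): balance=271498
step 4 (pay 66133): balance=207835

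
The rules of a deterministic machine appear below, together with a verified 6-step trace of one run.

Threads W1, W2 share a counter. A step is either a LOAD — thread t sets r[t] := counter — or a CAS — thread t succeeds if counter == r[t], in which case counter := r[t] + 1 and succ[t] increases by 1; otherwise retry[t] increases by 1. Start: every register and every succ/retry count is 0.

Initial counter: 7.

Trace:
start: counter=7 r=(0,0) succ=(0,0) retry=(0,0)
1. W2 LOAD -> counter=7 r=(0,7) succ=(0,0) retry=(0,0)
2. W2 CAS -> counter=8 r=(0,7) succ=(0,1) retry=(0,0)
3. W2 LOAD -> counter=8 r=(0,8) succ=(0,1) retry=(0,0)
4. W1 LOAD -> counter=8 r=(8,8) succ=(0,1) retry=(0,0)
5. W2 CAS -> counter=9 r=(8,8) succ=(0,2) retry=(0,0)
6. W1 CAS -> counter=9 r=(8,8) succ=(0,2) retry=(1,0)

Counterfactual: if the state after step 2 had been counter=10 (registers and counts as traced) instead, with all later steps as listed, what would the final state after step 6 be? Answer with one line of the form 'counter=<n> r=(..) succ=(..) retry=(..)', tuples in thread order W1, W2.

counter=11 r=(10,10) succ=(0,2) retry=(1,0)

state after step 2 := counter=10 r=(0,7) succ=(0,1) retry=(0,0)
3. W2 LOAD -> counter=10 r=(0,10) succ=(0,1) retry=(0,0)
4. W1 LOAD -> counter=10 r=(10,10) succ=(0,1) retry=(0,0)
5. W2 CAS -> counter=11 r=(10,10) succ=(0,2) retry=(0,0)
6. W1 CAS -> counter=11 r=(10,10) succ=(0,2) retry=(1,0)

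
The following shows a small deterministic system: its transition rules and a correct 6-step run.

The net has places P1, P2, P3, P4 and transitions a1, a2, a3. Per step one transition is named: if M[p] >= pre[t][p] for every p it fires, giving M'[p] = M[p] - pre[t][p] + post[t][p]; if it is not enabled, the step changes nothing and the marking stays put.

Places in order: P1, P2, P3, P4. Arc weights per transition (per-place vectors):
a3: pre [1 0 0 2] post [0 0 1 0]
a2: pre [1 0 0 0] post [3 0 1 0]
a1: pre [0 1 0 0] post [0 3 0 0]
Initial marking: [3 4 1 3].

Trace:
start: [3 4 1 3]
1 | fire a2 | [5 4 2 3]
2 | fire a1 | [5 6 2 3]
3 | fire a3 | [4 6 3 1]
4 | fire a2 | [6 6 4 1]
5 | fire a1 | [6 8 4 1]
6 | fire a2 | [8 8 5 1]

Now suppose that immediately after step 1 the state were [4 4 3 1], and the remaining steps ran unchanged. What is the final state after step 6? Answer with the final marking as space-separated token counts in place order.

state after step 1 := [4 4 3 1]
2 | fire a1 | [4 6 3 1]
3 | fire a3 | [4 6 3 1]
4 | fire a2 | [6 6 4 1]
5 | fire a1 | [6 8 4 1]
6 | fire a2 | [8 8 5 1]

8 8 5 1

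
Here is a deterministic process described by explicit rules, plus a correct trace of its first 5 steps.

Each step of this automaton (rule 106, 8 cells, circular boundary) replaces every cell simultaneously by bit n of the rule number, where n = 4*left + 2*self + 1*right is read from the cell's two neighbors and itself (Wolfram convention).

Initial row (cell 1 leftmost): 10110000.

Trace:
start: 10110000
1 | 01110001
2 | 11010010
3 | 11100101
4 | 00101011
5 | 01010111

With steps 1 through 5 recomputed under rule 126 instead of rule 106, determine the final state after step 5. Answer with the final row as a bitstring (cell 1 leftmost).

(re-executing steps 1..5 under rule 126; state before step 1: 10110000)
1 | 11111001
2 | 00001111
3 | 10011001
4 | 11111111
5 | 00000000

00000000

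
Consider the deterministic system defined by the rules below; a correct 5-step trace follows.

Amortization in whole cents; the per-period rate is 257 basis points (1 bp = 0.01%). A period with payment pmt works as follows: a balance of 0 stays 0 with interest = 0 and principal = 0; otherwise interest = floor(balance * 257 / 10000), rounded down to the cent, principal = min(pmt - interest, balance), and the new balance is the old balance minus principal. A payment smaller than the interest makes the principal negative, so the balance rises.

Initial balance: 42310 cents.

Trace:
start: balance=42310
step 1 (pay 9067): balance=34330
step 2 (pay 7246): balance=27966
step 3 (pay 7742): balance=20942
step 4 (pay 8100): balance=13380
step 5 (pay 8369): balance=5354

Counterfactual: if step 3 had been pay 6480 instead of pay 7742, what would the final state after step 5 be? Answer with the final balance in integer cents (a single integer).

6682

(re-executing from step 3 with the substitution; state before step 3: balance=27966)
step 3 (pay 6480): balance=22204
step 4 (pay 8100): balance=14674
step 5 (pay 8369): balance=6682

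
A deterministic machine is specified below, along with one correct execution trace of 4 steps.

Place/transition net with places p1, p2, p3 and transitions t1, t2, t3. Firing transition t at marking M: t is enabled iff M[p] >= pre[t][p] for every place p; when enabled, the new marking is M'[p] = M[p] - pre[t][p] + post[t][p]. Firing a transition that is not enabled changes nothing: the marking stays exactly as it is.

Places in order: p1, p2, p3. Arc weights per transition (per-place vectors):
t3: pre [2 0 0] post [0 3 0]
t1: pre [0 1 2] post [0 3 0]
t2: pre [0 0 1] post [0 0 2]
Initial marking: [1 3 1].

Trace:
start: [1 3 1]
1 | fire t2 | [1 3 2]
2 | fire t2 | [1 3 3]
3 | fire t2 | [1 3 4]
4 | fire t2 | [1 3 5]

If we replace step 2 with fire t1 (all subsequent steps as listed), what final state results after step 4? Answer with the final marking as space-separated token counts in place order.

1 5 0

(re-executing from step 2 with the substitution; state before step 2: [1 3 2])
2 | fire t1 | [1 5 0]
3 | fire t2 | [1 5 0]
4 | fire t2 | [1 5 0]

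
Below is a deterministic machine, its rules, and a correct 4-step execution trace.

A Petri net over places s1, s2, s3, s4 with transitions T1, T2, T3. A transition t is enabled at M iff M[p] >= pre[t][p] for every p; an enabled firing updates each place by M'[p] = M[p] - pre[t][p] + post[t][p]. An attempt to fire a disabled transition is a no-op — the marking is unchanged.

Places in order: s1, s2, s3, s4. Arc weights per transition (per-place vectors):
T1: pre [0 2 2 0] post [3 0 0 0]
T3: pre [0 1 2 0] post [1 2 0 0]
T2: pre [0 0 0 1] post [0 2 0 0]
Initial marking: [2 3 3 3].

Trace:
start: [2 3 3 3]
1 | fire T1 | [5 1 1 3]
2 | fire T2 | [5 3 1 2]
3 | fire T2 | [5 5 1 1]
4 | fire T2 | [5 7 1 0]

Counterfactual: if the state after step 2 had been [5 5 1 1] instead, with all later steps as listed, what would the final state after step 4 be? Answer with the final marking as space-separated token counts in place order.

5 7 1 0

state after step 2 := [5 5 1 1]
3 | fire T2 | [5 7 1 0]
4 | fire T2 | [5 7 1 0]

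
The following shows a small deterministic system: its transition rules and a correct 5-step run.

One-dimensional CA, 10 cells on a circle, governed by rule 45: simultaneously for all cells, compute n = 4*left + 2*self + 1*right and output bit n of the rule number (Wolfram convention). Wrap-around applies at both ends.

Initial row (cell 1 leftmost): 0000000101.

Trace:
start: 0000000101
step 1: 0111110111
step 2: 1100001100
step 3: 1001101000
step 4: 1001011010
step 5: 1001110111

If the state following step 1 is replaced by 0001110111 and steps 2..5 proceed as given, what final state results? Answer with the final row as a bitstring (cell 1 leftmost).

0001101001

state after step 1 := 0001110111
step 2: 0101001100
step 3: 0111001001
step 4: 1100001001
step 5: 0001101001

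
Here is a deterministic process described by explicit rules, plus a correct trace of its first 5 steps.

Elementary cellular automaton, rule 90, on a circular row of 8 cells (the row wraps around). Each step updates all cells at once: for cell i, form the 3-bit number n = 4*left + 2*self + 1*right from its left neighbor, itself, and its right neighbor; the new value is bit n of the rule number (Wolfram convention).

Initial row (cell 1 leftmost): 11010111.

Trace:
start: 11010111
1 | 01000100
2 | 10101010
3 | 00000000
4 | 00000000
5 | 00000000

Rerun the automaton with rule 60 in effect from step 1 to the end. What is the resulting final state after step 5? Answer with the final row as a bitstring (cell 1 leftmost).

11111111

(re-executing steps 1..5 under rule 60; state before step 1: 11010111)
1 | 00111100
2 | 00100010
3 | 00110011
4 | 10101010
5 | 11111111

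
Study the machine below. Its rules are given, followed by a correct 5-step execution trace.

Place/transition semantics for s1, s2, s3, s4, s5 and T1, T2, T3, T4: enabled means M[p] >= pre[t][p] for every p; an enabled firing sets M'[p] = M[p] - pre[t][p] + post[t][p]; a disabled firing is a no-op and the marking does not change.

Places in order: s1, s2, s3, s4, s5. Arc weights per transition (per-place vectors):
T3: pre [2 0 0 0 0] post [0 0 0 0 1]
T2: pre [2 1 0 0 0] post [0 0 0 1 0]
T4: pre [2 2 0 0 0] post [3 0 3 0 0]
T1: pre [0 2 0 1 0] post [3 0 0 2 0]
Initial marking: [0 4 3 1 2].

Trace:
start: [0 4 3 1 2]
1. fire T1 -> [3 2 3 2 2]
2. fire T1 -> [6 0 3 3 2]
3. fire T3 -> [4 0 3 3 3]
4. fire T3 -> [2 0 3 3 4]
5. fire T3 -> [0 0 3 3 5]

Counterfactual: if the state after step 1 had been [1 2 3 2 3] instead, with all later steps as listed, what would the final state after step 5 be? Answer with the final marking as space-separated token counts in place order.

0 0 3 3 5

state after step 1 := [1 2 3 2 3]
2. fire T1 -> [4 0 3 3 3]
3. fire T3 -> [2 0 3 3 4]
4. fire T3 -> [0 0 3 3 5]
5. fire T3 -> [0 0 3 3 5]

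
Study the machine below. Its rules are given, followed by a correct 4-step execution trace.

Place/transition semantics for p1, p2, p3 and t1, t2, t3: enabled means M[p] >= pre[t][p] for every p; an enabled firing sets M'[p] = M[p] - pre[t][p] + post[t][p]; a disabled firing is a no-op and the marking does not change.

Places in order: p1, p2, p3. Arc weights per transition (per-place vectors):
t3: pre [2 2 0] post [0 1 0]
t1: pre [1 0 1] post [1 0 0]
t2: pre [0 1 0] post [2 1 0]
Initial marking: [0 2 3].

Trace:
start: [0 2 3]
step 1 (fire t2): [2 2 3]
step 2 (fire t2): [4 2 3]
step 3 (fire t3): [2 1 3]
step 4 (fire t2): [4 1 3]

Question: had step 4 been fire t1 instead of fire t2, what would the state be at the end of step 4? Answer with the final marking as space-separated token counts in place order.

(re-executing from step 4 with the substitution; state before step 4: [2 1 3])
step 4 (fire t1): [2 1 2]

2 1 2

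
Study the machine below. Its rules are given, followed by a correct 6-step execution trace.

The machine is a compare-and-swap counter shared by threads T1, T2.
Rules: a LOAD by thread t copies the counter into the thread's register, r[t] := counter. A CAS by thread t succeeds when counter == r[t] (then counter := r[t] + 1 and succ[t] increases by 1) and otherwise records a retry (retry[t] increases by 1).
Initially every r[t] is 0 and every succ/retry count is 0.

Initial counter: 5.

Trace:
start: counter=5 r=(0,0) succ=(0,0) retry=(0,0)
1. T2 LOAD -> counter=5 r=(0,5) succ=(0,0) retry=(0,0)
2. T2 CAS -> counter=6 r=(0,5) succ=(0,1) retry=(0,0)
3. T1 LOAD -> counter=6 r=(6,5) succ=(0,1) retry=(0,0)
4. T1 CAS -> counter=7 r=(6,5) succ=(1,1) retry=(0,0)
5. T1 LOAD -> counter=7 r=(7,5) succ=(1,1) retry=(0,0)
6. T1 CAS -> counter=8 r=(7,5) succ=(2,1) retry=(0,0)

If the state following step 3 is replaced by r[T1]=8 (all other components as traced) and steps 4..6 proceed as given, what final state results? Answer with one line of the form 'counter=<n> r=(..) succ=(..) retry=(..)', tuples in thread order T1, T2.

counter=7 r=(6,5) succ=(1,1) retry=(1,0)

state after step 3 := counter=6 r=(8,5) succ=(0,1) retry=(0,0)
4. T1 CAS -> counter=6 r=(8,5) succ=(0,1) retry=(1,0)
5. T1 LOAD -> counter=6 r=(6,5) succ=(0,1) retry=(1,0)
6. T1 CAS -> counter=7 r=(6,5) succ=(1,1) retry=(1,0)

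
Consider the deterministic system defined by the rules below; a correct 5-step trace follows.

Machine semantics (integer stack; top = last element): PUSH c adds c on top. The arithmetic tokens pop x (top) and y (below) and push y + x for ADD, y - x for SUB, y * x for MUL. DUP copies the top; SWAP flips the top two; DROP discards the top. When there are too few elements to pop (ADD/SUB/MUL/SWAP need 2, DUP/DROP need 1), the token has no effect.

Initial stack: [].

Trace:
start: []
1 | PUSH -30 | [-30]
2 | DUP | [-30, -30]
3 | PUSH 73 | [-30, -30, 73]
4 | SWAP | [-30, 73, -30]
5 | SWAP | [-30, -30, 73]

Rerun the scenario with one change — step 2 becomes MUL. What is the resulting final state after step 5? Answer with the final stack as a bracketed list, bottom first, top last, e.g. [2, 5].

[-30, 73]

(re-executing from step 2 with the substitution; state before step 2: [-30])
2 | MUL | [-30]
3 | PUSH 73 | [-30, 73]
4 | SWAP | [73, -30]
5 | SWAP | [-30, 73]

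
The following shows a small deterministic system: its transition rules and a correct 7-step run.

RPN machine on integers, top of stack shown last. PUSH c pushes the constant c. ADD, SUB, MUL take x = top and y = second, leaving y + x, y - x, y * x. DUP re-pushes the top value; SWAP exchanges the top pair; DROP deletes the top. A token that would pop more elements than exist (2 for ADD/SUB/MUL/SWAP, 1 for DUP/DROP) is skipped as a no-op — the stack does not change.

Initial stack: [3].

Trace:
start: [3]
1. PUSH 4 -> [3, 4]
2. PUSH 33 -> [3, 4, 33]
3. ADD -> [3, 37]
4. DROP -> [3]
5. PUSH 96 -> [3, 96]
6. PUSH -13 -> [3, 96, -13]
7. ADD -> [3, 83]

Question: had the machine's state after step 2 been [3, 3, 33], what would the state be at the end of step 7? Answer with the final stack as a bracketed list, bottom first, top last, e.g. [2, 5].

[3, 83]

state after step 2 := [3, 3, 33]
3. ADD -> [3, 36]
4. DROP -> [3]
5. PUSH 96 -> [3, 96]
6. PUSH -13 -> [3, 96, -13]
7. ADD -> [3, 83]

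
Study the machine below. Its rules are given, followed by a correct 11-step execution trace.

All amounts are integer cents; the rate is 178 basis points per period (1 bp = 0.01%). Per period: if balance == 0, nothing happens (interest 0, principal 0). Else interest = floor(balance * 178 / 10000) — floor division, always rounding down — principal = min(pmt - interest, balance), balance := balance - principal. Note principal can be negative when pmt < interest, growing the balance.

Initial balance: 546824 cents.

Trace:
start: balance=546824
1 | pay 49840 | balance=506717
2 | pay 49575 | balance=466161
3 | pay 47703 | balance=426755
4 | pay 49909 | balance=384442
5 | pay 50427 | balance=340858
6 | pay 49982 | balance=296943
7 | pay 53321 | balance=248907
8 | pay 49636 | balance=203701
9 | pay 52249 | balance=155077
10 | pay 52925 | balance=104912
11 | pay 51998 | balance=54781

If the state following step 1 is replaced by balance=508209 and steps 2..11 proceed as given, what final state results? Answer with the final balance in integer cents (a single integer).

state after step 1 := balance=508209
2 | pay 49575 | balance=467680
3 | pay 47703 | balance=428301
4 | pay 49909 | balance=386015
5 | pay 50427 | balance=342459
6 | pay 49982 | balance=298572
7 | pay 53321 | balance=250565
8 | pay 49636 | balance=205389
9 | pay 52249 | balance=156795
10 | pay 52925 | balance=106660
11 | pay 51998 | balance=56560

56560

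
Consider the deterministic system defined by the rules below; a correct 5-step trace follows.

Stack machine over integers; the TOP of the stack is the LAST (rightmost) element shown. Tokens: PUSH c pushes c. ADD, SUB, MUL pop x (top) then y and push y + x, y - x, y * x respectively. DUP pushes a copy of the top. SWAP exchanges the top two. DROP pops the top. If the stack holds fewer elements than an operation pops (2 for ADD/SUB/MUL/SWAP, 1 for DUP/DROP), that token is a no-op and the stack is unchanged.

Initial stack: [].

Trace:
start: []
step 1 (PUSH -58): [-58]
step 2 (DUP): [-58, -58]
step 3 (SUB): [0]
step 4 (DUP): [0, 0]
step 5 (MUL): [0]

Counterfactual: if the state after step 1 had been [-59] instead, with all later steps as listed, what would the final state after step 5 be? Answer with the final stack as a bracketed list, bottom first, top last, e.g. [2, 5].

state after step 1 := [-59]
step 2 (DUP): [-59, -59]
step 3 (SUB): [0]
step 4 (DUP): [0, 0]
step 5 (MUL): [0]

[0]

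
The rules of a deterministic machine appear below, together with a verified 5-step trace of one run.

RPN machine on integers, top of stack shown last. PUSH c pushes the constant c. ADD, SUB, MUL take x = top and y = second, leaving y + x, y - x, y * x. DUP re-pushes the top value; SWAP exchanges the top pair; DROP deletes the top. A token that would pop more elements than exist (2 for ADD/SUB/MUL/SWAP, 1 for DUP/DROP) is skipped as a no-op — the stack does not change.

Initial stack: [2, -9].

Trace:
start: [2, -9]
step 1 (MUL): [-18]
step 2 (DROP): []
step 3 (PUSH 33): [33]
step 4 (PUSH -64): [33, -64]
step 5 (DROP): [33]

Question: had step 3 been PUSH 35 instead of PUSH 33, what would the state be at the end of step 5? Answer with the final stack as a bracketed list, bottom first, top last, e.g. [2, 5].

(re-executing from step 3 with the substitution; state before step 3: [])
step 3 (PUSH 35): [35]
step 4 (PUSH -64): [35, -64]
step 5 (DROP): [35]

[35]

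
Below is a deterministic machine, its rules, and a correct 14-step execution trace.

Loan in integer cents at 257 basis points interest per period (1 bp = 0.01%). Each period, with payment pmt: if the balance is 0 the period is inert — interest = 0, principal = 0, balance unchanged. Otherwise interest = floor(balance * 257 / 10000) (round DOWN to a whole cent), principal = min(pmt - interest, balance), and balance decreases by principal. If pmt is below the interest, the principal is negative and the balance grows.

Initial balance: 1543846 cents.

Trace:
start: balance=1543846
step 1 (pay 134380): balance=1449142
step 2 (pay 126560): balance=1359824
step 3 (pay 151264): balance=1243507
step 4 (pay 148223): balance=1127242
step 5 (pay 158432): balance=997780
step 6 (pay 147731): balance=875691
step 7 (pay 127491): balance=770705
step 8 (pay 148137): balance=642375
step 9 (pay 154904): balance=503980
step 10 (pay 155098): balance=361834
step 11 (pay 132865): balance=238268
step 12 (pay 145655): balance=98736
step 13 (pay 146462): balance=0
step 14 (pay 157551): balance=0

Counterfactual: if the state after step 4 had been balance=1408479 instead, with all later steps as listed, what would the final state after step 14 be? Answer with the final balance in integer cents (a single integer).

158569

state after step 4 := balance=1408479
step 5 (pay 158432): balance=1286244
step 6 (pay 147731): balance=1171569
step 7 (pay 127491): balance=1074187
step 8 (pay 148137): balance=953656
step 9 (pay 154904): balance=823260
step 10 (pay 155098): balance=689319
step 11 (pay 132865): balance=574169
step 12 (pay 145655): balance=443270
step 13 (pay 146462): balance=308200
step 14 (pay 157551): balance=158569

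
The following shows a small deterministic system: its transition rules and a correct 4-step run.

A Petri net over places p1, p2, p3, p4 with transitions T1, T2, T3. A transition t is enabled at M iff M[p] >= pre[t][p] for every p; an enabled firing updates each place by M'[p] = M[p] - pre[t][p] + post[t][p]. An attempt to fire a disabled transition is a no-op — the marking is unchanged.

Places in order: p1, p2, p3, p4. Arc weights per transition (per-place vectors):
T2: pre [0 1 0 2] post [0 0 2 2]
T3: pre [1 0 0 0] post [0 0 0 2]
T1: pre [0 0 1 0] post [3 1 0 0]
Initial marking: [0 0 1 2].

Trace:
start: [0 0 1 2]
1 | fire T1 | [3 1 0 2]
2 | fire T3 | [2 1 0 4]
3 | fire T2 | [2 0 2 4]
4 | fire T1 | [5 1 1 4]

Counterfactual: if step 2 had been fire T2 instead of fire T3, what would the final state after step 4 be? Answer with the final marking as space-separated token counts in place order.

(re-executing from step 2 with the substitution; state before step 2: [3 1 0 2])
2 | fire T2 | [3 0 2 2]
3 | fire T2 | [3 0 2 2]
4 | fire T1 | [6 1 1 2]

6 1 1 2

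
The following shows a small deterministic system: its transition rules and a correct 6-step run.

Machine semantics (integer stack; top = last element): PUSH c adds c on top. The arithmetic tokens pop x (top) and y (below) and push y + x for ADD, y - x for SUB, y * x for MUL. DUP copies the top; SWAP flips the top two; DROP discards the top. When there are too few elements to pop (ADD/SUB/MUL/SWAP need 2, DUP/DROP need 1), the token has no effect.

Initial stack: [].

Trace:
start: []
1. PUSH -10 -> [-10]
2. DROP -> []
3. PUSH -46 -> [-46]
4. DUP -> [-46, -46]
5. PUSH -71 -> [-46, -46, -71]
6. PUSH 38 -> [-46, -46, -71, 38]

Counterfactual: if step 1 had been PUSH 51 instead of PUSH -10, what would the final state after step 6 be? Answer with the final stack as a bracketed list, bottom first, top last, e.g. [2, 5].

[-46, -46, -71, 38]

(re-executing from step 1 with the substitution; state before step 1: [])
1. PUSH 51 -> [51]
2. DROP -> []
3. PUSH -46 -> [-46]
4. DUP -> [-46, -46]
5. PUSH -71 -> [-46, -46, -71]
6. PUSH 38 -> [-46, -46, -71, 38]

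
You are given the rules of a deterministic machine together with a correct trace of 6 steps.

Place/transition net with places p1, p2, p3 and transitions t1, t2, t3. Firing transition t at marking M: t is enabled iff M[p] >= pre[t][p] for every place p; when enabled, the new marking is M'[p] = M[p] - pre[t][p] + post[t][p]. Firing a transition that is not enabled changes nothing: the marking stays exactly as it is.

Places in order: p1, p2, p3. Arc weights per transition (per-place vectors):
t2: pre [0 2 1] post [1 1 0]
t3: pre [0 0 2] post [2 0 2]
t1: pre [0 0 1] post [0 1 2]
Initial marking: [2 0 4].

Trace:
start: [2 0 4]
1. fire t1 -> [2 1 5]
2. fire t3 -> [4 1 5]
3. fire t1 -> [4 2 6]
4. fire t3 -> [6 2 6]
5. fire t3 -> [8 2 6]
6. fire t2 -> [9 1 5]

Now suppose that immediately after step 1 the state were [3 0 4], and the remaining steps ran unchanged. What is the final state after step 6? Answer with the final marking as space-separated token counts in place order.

9 1 5

state after step 1 := [3 0 4]
2. fire t3 -> [5 0 4]
3. fire t1 -> [5 1 5]
4. fire t3 -> [7 1 5]
5. fire t3 -> [9 1 5]
6. fire t2 -> [9 1 5]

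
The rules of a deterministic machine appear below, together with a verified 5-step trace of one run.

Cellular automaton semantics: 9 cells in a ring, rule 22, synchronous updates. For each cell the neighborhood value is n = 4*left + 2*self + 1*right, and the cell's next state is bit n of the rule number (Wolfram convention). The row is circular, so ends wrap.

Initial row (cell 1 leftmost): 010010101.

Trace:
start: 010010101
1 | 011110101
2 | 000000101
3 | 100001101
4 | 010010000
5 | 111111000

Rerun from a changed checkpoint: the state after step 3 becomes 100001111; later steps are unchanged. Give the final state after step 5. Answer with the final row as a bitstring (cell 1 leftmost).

111111000

state after step 3 := 100001111
4 | 010010000
5 | 111111000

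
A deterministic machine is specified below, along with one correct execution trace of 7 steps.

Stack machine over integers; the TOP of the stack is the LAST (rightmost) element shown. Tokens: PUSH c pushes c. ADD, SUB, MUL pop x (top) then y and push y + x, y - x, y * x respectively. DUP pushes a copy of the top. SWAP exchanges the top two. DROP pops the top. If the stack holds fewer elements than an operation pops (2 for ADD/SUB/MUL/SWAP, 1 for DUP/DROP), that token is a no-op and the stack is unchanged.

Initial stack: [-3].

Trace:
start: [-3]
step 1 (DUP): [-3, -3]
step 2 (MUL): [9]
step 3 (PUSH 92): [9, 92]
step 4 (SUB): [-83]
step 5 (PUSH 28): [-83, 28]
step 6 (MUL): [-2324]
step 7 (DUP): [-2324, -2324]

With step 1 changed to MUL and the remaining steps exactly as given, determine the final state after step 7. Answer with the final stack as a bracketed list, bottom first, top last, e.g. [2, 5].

[-2660, -2660]

(re-executing from step 1 with the substitution; state before step 1: [-3])
step 1 (MUL): [-3]
step 2 (MUL): [-3]
step 3 (PUSH 92): [-3, 92]
step 4 (SUB): [-95]
step 5 (PUSH 28): [-95, 28]
step 6 (MUL): [-2660]
step 7 (DUP): [-2660, -2660]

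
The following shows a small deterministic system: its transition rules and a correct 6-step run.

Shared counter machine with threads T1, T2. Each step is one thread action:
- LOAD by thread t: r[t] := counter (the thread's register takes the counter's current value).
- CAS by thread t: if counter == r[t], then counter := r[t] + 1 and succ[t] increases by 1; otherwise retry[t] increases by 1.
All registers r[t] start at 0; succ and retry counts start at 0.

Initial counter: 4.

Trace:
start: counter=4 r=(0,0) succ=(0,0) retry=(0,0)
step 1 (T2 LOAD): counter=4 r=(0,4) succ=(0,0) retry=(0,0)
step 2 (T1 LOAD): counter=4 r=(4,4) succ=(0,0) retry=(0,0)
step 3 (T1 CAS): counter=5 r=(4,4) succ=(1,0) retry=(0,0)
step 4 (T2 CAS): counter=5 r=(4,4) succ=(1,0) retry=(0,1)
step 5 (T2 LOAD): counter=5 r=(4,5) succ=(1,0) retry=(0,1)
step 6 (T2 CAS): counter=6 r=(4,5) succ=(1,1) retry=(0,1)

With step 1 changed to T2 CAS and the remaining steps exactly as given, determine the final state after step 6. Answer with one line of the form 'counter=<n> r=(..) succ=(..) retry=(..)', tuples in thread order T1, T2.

counter=6 r=(4,5) succ=(1,1) retry=(0,2)

(re-executing from step 1 with the substitution; state before step 1: counter=4 r=(0,0) succ=(0,0) retry=(0,0))
step 1 (T2 CAS): counter=4 r=(0,0) succ=(0,0) retry=(0,1)
step 2 (T1 LOAD): counter=4 r=(4,0) succ=(0,0) retry=(0,1)
step 3 (T1 CAS): counter=5 r=(4,0) succ=(1,0) retry=(0,1)
step 4 (T2 CAS): counter=5 r=(4,0) succ=(1,0) retry=(0,2)
step 5 (T2 LOAD): counter=5 r=(4,5) succ=(1,0) retry=(0,2)
step 6 (T2 CAS): counter=6 r=(4,5) succ=(1,1) retry=(0,2)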